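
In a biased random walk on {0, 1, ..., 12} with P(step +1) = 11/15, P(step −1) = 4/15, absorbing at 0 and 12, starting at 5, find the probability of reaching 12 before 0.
P(hit 12 before 0) = (1 − (4/11)^5) / (1 − (4/11)^12) = 445496216231/448344514215

Let u_k denote P(reach 12 before 0 | start at k). Boundary: u_0 = 0, u_12 = 1. Recurrence: u_k = 11/15·u_{k+1} + 4/15·u_{k-1} for 1 ≤ k ≤ 11. Try u_k = A + B·r^k with r = q/p = (4/15)/(11/15) = 4/11. Substitution satisfies the recurrence; boundary conditions give:
  u_k = (1 − r^k) / (1 − r^N) = (1 − (4/11)^5) / (1 − (4/11)^12) = 445496216231/448344514215.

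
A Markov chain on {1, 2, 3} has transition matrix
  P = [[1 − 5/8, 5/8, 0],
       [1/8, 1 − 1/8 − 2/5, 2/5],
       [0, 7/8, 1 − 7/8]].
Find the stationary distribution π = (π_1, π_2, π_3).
π = (7/58, 35/58, 8/29)

This is a birth-death chain on three states, which satisfies detailed balance: π_1 · P_{12} = π_2 · P_{21} and π_2 · P_{23} = π_3 · P_{32}.
From π_1 · 5/8 = π_2 · 1/8: π_2/π_1 = (5/8)/(1/8) = 5.
From π_2 · 2/5 = π_3 · 7/8: π_3/π_2 = (2/5)/(7/8) = 16/35.
Take π_1 proportional to 1; then unnormalized π = (1, 5, 16/7). Normalize by dividing by the sum 58/7:
  π = (7/58, 35/58, 8/29).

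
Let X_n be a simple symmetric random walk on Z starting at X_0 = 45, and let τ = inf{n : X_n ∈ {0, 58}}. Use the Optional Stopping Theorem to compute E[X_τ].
E[X_τ] = 45

X_n is a martingale and τ is a bounded-mean stopping time (indeed τ is finite a.s. with bounded expectation since the walk is in a bounded region). By the OST, E[X_τ] = E[X_0] = 45. Equivalently: E[X_τ] = 58 · P(hit 58 first) + 0 · P(hit 0 first) = 58 · (45/58) = 45.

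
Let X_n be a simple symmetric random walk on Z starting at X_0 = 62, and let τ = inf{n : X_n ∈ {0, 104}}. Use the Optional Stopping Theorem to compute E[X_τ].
E[X_τ] = 62

X_n is a martingale and τ is a bounded-mean stopping time (indeed τ is finite a.s. with bounded expectation since the walk is in a bounded region). By the OST, E[X_τ] = E[X_0] = 62. Equivalently: E[X_τ] = 104 · P(hit 104 first) + 0 · P(hit 0 first) = 104 · (62/104) = 62.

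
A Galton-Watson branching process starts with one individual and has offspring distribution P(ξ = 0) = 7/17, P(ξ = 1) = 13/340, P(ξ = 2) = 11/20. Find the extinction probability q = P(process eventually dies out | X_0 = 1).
q = 140/187

The pgf is f(s) = 7/17 + 13/340·s + 11/20·s². The extinction probability q is the smallest fixed point of f in [0, 1]. Setting s = f(s):
  11/20·s² + (13/340 − 1)·s + 7/17 = 0
  11/20·s² − (7/17 + 11/20)·s + 7/17 = 0
which factors as (s − 1)·(11/20·s − 7/17) = 0, giving roots s = 1 and s = (7/17)/(11/20) = 140/187.
Mean offspring μ = 13/340 + 2·11/20 = 387/340 > 1 (supercritical), so q < 1. The extinction probability is the smaller root: q = (7/17)/(11/20) = 140/187.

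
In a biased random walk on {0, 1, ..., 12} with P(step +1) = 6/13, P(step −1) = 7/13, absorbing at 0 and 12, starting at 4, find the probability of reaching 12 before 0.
P(hit 12 before 0) = (1 − (7/6)^4) / (1 − (7/6)^12) = 1679616/10556113

Let u_k denote P(reach 12 before 0 | start at k). Boundary: u_0 = 0, u_12 = 1. Recurrence: u_k = 6/13·u_{k+1} + 7/13·u_{k-1} for 1 ≤ k ≤ 11. Try u_k = A + B·r^k with r = q/p = (7/13)/(6/13) = 7/6. Substitution satisfies the recurrence; boundary conditions give:
  u_k = (1 − r^k) / (1 − r^N) = (1 − (7/6)^4) / (1 − (7/6)^12) = 1679616/10556113.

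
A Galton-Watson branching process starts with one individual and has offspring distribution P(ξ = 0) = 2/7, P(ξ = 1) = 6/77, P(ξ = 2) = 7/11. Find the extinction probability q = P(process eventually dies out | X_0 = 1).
q = 22/49

The pgf is f(s) = 2/7 + 6/77·s + 7/11·s². The extinction probability q is the smallest fixed point of f in [0, 1]. Setting s = f(s):
  7/11·s² + (6/77 − 1)·s + 2/7 = 0
  7/11·s² − (2/7 + 7/11)·s + 2/7 = 0
which factors as (s − 1)·(7/11·s − 2/7) = 0, giving roots s = 1 and s = (2/7)/(7/11) = 22/49.
Mean offspring μ = 6/77 + 2·7/11 = 104/77 > 1 (supercritical), so q < 1. The extinction probability is the smaller root: q = (2/7)/(7/11) = 22/49.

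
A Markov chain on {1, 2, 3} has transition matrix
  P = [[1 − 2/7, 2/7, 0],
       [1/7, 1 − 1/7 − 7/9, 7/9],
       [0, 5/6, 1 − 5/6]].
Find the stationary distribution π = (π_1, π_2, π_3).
π = (15/73, 30/73, 28/73)

This is a birth-death chain on three states, which satisfies detailed balance: π_1 · P_{12} = π_2 · P_{21} and π_2 · P_{23} = π_3 · P_{32}.
From π_1 · 2/7 = π_2 · 1/7: π_2/π_1 = (2/7)/(1/7) = 2.
From π_2 · 7/9 = π_3 · 5/6: π_3/π_2 = (7/9)/(5/6) = 14/15.
Take π_1 proportional to 1; then unnormalized π = (1, 2, 28/15). Normalize by dividing by the sum 73/15:
  π = (15/73, 30/73, 28/73).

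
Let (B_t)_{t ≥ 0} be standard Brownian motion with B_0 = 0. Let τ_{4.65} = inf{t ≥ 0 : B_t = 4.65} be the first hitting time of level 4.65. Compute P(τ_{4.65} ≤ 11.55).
P(τ_{4.65} ≤ 11.55) = 2(1 − Φ(4.65/√11.55)) = 2(1 − Φ(1.3682)) ≈ 0.1712

By the reflection principle for standard BM, P(τ_b ≤ t) = 2 · P(B_t ≥ b). Since B_t ~ N(0, t), P(B_t ≥ 4.65) = 1 − Φ(4.65/√t) = 1 − Φ(4.65/√11.55) = 1 − Φ(1.3682) ≈ 0.08562. Doubling: P(τ_{4.65} ≤ 11.55) ≈ 2 · 0.08562 = 0.17124 ≈ 0.1712.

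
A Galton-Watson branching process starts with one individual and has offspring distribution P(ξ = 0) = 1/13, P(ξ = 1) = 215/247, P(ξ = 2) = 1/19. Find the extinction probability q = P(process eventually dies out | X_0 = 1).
q = 1

Mean offspring μ = 0·1/13 + 1·215/247 + 2·1/19 = 241/247 ≤ 1. For μ ≤ 1 with offspring not concentrated at 1, the Galton-Watson process goes extinct almost surely, so q = 1.
(Algebraic check: The pgf is f(s) = 1/13 + 215/247·s + 1/19·s². The extinction probability q is the smallest fixed point of f in [0, 1]. Setting s = f(s):
  1/19·s² + (215/247 − 1)·s + 1/13 = 0
  1/19·s² − (1/13 + 1/19)·s + 1/13 = 0
which factors as (s − 1)·(1/19·s − 1/13) = 0, giving roots s = 1 and s = (1/13)/(1/19) = 19/13. Since 19/13 ≥ 1, the smallest root in [0, 1] is s = 1.)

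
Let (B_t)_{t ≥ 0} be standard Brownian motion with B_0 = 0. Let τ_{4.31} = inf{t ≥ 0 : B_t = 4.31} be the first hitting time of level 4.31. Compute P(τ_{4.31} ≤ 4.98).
P(τ_{4.31} ≤ 4.98) = 2(1 − Φ(4.31/√4.98)) = 2(1 − Φ(1.9314)) ≈ 0.0534

By the reflection principle for standard BM, P(τ_b ≤ t) = 2 · P(B_t ≥ b). Since B_t ~ N(0, t), P(B_t ≥ 4.31) = 1 − Φ(4.31/√t) = 1 − Φ(4.31/√4.98) = 1 − Φ(1.9314) ≈ 0.02672. Doubling: P(τ_{4.31} ≤ 4.98) ≈ 2 · 0.02672 = 0.05344 ≈ 0.0534.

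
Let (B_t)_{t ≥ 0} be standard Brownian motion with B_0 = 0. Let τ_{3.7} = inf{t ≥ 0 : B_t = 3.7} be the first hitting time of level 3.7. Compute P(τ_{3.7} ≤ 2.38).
P(τ_{3.7} ≤ 2.38) = 2(1 − Φ(3.7/√2.38)) = 2(1 − Φ(2.3984)) ≈ 0.0165

By the reflection principle for standard BM, P(τ_b ≤ t) = 2 · P(B_t ≥ b). Since B_t ~ N(0, t), P(B_t ≥ 3.7) = 1 − Φ(3.7/√t) = 1 − Φ(3.7/√2.38) = 1 − Φ(2.3984) ≈ 0.00823. Doubling: P(τ_{3.7} ≤ 2.38) ≈ 2 · 0.00823 = 0.01646 ≈ 0.0165.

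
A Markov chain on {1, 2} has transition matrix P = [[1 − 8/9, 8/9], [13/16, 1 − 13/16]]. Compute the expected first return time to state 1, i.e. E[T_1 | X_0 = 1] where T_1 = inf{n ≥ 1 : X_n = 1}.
E[T_1 | X_0 = 1] = 1/π_1 = 245/117

For an irreducible recurrent Markov chain with stationary distribution π, E[T_i | X_0 = i] = 1/π_i (Kac's formula). Here π_1 = (13/16)/(8/9 + 13/16) = (13/16)/(245/144) = 117/245, so E[T_1 | X_0 = 1] = 1/π_1 = (8/9 + 13/16)/(13/16) = (245/144)/(13/16) = 245/117.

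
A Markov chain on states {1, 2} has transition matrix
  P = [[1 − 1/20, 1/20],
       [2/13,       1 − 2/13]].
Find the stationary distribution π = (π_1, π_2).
π_1 = 40/53, π_2 = 13/53

Solve πP = π with π_1 + π_2 = 1. From πP = π: π_1 · (1 − 1/20) + π_2 · 2/13 = π_1 ⇒ π_2 · 2/13 = π_1 · 1/20 ⇒ π_2/π_1 = (1/20)/(2/13) = 13/40. Together with π_1 + π_2 = 1:
  π_1 = (2/13)/(1/20 + 2/13) = (2/13)/(53/260) = 40/53,
  π_2 = (1/20)/(1/20 + 2/13) = (1/20)/(53/260) = 13/53.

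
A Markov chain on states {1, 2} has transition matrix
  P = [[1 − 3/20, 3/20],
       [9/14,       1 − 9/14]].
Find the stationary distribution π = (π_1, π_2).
π_1 = 30/37, π_2 = 7/37

Solve πP = π with π_1 + π_2 = 1. From πP = π: π_1 · (1 − 3/20) + π_2 · 9/14 = π_1 ⇒ π_2 · 9/14 = π_1 · 3/20 ⇒ π_2/π_1 = (3/20)/(9/14) = 7/30. Together with π_1 + π_2 = 1:
  π_1 = (9/14)/(3/20 + 9/14) = (9/14)/(111/140) = 30/37,
  π_2 = (3/20)/(3/20 + 9/14) = (3/20)/(111/140) = 7/37.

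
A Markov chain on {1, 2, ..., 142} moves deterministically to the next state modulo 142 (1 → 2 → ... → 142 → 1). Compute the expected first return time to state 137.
E[T_137 | X_0 = 137] = 142

The chain cycles deterministically, so starting at state 137 it returns in exactly 142 steps. Equivalently, the stationary distribution is uniform π_j = 1/142 for every state j, so by Kac's formula E[T_137] = 1/π_137 = 142.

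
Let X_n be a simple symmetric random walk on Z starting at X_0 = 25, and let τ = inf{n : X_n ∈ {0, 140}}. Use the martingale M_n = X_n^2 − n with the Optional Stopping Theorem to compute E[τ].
E[τ] = 2875

M_n = X_n^2 − n is a martingale (since E[X_{n+1}^2 | F_n] = X_n^2 + 1). By OST (τ has finite mean in a bounded region), E[M_τ] = E[M_0] = X_0^2 − 0 = 25^2 = 625. Also E[M_τ] = E[X_τ^2] − E[τ]. The walk exits at 0 or 140, with P(hit 140 first) = 25/140, so E[X_τ^2] = 140^2 · 25/140 + 0 = 3500. Thus E[τ] = E[X_τ^2] − E[M_τ] = 3500 − 625 = 2875 = 25(140 − 25) = 2875.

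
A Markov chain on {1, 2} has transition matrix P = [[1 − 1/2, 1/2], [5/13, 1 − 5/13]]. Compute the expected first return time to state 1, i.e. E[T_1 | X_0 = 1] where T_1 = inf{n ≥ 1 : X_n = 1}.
E[T_1 | X_0 = 1] = 1/π_1 = 23/10

For an irreducible recurrent Markov chain with stationary distribution π, E[T_i | X_0 = i] = 1/π_i (Kac's formula). Here π_1 = (5/13)/(1/2 + 5/13) = (5/13)/(23/26) = 10/23, so E[T_1 | X_0 = 1] = 1/π_1 = (1/2 + 5/13)/(5/13) = (23/26)/(5/13) = 23/10.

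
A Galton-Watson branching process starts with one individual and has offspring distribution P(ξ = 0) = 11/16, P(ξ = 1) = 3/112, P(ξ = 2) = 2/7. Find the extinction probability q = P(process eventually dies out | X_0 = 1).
q = 1

Mean offspring μ = 0·11/16 + 1·3/112 + 2·2/7 = 67/112 ≤ 1. For μ ≤ 1 with offspring not concentrated at 1, the Galton-Watson process goes extinct almost surely, so q = 1.
(Algebraic check: The pgf is f(s) = 11/16 + 3/112·s + 2/7·s². The extinction probability q is the smallest fixed point of f in [0, 1]. Setting s = f(s):
  2/7·s² + (3/112 − 1)·s + 11/16 = 0
  2/7·s² − (11/16 + 2/7)·s + 11/16 = 0
which factors as (s − 1)·(2/7·s − 11/16) = 0, giving roots s = 1 and s = (11/16)/(2/7) = 77/32. Since 77/32 ≥ 1, the smallest root in [0, 1] is s = 1.)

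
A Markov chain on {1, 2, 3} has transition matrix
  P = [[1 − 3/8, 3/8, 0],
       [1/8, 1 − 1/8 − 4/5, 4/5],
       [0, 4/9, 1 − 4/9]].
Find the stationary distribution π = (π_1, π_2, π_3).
π = (5/47, 15/47, 27/47)

This is a birth-death chain on three states, which satisfies detailed balance: π_1 · P_{12} = π_2 · P_{21} and π_2 · P_{23} = π_3 · P_{32}.
From π_1 · 3/8 = π_2 · 1/8: π_2/π_1 = (3/8)/(1/8) = 3.
From π_2 · 4/5 = π_3 · 4/9: π_3/π_2 = (4/5)/(4/9) = 9/5.
Take π_1 proportional to 1; then unnormalized π = (1, 3, 27/5). Normalize by dividing by the sum 47/5:
  π = (5/47, 15/47, 27/47).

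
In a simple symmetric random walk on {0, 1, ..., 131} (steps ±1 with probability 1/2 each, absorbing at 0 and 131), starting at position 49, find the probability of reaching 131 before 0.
P(hit 131 before 0) = 49/131

Let u_k = P(hit 131 before 0 | start at k). Then u_0 = 0, u_131 = 1, and u_k = u_{k-1}/2 + u_{k+1}/2 for 1 ≤ k ≤ 130. This harmonic recurrence is solved by u_k = k/131, giving u_49 = 49/131.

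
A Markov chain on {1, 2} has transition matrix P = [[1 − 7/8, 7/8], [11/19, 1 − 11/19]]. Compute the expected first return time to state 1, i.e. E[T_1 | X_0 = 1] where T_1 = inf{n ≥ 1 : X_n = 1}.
E[T_1 | X_0 = 1] = 1/π_1 = 221/88

For an irreducible recurrent Markov chain with stationary distribution π, E[T_i | X_0 = i] = 1/π_i (Kac's formula). Here π_1 = (11/19)/(7/8 + 11/19) = (11/19)/(221/152) = 88/221, so E[T_1 | X_0 = 1] = 1/π_1 = (7/8 + 11/19)/(11/19) = (221/152)/(11/19) = 221/88.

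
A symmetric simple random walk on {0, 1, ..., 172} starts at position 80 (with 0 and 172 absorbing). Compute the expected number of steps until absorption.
E[τ | X_0 = 80] = 7360

Let v_k = E[τ | X_0 = k]. Boundary: v_0 = v_172 = 0. Recurrence: v_k = 1 + (v_{k-1} + v_{k+1})/2 for 1 ≤ k ≤ 171. The particular solution to v_k − (v_{k-1} + v_{k+1})/2 = 1 is v_k = −k^2. Adding homogeneous solution A + B k and matching boundaries gives v_k = k (172 − k). Substituting k = 80: v_80 = 80 · 92 = 7360.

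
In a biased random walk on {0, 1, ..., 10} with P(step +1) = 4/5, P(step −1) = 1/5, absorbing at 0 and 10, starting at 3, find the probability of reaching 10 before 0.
P(hit 10 before 0) = (1 − (1/4)^3) / (1 − (1/4)^10) = 344064/349525

Let u_k denote P(reach 10 before 0 | start at k). Boundary: u_0 = 0, u_10 = 1. Recurrence: u_k = 4/5·u_{k+1} + 1/5·u_{k-1} for 1 ≤ k ≤ 9. Try u_k = A + B·r^k with r = q/p = (1/5)/(4/5) = 1/4. Substitution satisfies the recurrence; boundary conditions give:
  u_k = (1 − r^k) / (1 − r^N) = (1 − (1/4)^3) / (1 − (1/4)^10) = 344064/349525.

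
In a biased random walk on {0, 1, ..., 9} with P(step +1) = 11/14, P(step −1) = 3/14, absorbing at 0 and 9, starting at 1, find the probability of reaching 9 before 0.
P(hit 9 before 0) = (1 − (3/11)^1) / (1 − (3/11)^9) = 214358881/294741001

Let u_k denote P(reach 9 before 0 | start at k). Boundary: u_0 = 0, u_9 = 1. Recurrence: u_k = 11/14·u_{k+1} + 3/14·u_{k-1} for 1 ≤ k ≤ 8. Try u_k = A + B·r^k with r = q/p = (3/14)/(11/14) = 3/11. Substitution satisfies the recurrence; boundary conditions give:
  u_k = (1 − r^k) / (1 − r^N) = (1 − (3/11)^1) / (1 − (3/11)^9) = 214358881/294741001.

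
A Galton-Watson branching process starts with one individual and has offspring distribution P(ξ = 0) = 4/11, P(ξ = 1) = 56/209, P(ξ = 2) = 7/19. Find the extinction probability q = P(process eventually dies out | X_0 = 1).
q = 76/77

The pgf is f(s) = 4/11 + 56/209·s + 7/19·s². The extinction probability q is the smallest fixed point of f in [0, 1]. Setting s = f(s):
  7/19·s² + (56/209 − 1)·s + 4/11 = 0
  7/19·s² − (4/11 + 7/19)·s + 4/11 = 0
which factors as (s − 1)·(7/19·s − 4/11) = 0, giving roots s = 1 and s = (4/11)/(7/19) = 76/77.
Mean offspring μ = 56/209 + 2·7/19 = 210/209 > 1 (supercritical), so q < 1. The extinction probability is the smaller root: q = (4/11)/(7/19) = 76/77.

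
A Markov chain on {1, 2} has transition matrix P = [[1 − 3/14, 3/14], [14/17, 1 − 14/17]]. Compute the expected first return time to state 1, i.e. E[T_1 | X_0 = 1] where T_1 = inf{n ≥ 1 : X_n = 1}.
E[T_1 | X_0 = 1] = 1/π_1 = 247/196

For an irreducible recurrent Markov chain with stationary distribution π, E[T_i | X_0 = i] = 1/π_i (Kac's formula). Here π_1 = (14/17)/(3/14 + 14/17) = (14/17)/(247/238) = 196/247, so E[T_1 | X_0 = 1] = 1/π_1 = (3/14 + 14/17)/(14/17) = (247/238)/(14/17) = 247/196.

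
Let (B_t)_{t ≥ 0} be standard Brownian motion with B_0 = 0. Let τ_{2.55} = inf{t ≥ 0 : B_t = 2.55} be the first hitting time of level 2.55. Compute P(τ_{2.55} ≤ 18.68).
P(τ_{2.55} ≤ 18.68) = 2(1 − Φ(2.55/√18.68)) = 2(1 − Φ(0.5900)) ≈ 0.5552

By the reflection principle for standard BM, P(τ_b ≤ t) = 2 · P(B_t ≥ b). Since B_t ~ N(0, t), P(B_t ≥ 2.55) = 1 − Φ(2.55/√t) = 1 − Φ(2.55/√18.68) = 1 − Φ(0.5900) ≈ 0.27760. Doubling: P(τ_{2.55} ≤ 18.68) ≈ 2 · 0.27760 = 0.55520 ≈ 0.5552.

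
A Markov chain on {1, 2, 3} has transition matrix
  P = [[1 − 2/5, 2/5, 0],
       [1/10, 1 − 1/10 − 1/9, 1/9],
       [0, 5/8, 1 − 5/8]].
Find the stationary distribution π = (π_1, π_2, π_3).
π = (45/257, 180/257, 32/257)

This is a birth-death chain on three states, which satisfies detailed balance: π_1 · P_{12} = π_2 · P_{21} and π_2 · P_{23} = π_3 · P_{32}.
From π_1 · 2/5 = π_2 · 1/10: π_2/π_1 = (2/5)/(1/10) = 4.
From π_2 · 1/9 = π_3 · 5/8: π_3/π_2 = (1/9)/(5/8) = 8/45.
Take π_1 proportional to 1; then unnormalized π = (1, 4, 32/45). Normalize by dividing by the sum 257/45:
  π = (45/257, 180/257, 32/257).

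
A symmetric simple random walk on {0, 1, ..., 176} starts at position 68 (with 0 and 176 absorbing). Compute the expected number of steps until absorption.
E[τ | X_0 = 68] = 7344

Let v_k = E[τ | X_0 = k]. Boundary: v_0 = v_176 = 0. Recurrence: v_k = 1 + (v_{k-1} + v_{k+1})/2 for 1 ≤ k ≤ 175. The particular solution to v_k − (v_{k-1} + v_{k+1})/2 = 1 is v_k = −k^2. Adding homogeneous solution A + B k and matching boundaries gives v_k = k (176 − k). Substituting k = 68: v_68 = 68 · 108 = 7344.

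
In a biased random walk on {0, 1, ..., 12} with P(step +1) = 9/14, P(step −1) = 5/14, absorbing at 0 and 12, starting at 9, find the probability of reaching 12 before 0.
P(hit 12 before 0) = (1 − (5/9)^9) / (1 − (5/9)^12) = 465241239/467194364

Let u_k denote P(reach 12 before 0 | start at k). Boundary: u_0 = 0, u_12 = 1. Recurrence: u_k = 9/14·u_{k+1} + 5/14·u_{k-1} for 1 ≤ k ≤ 11. Try u_k = A + B·r^k with r = q/p = (5/14)/(9/14) = 5/9. Substitution satisfies the recurrence; boundary conditions give:
  u_k = (1 − r^k) / (1 − r^N) = (1 − (5/9)^9) / (1 − (5/9)^12) = 465241239/467194364.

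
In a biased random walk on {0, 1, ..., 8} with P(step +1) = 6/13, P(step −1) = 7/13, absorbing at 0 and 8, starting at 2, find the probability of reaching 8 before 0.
P(hit 8 before 0) = (1 − (7/6)^2) / (1 − (7/6)^8) = 46656/314245

Let u_k denote P(reach 8 before 0 | start at k). Boundary: u_0 = 0, u_8 = 1. Recurrence: u_k = 6/13·u_{k+1} + 7/13·u_{k-1} for 1 ≤ k ≤ 7. Try u_k = A + B·r^k with r = q/p = (7/13)/(6/13) = 7/6. Substitution satisfies the recurrence; boundary conditions give:
  u_k = (1 − r^k) / (1 − r^N) = (1 − (7/6)^2) / (1 − (7/6)^8) = 46656/314245.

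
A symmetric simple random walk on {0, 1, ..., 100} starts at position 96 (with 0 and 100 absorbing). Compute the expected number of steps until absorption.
E[τ | X_0 = 96] = 384

Let v_k = E[τ | X_0 = k]. Boundary: v_0 = v_100 = 0. Recurrence: v_k = 1 + (v_{k-1} + v_{k+1})/2 for 1 ≤ k ≤ 99. The particular solution to v_k − (v_{k-1} + v_{k+1})/2 = 1 is v_k = −k^2. Adding homogeneous solution A + B k and matching boundaries gives v_k = k (100 − k). Substituting k = 96: v_96 = 96 · 4 = 384.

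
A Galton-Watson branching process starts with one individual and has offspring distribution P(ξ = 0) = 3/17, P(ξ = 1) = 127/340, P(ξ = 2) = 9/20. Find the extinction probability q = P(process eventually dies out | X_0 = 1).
q = 20/51

The pgf is f(s) = 3/17 + 127/340·s + 9/20·s². The extinction probability q is the smallest fixed point of f in [0, 1]. Setting s = f(s):
  9/20·s² + (127/340 − 1)·s + 3/17 = 0
  9/20·s² − (3/17 + 9/20)·s + 3/17 = 0
which factors as (s − 1)·(9/20·s − 3/17) = 0, giving roots s = 1 and s = (3/17)/(9/20) = 20/51.
Mean offspring μ = 127/340 + 2·9/20 = 433/340 > 1 (supercritical), so q < 1. The extinction probability is the smaller root: q = (3/17)/(9/20) = 20/51.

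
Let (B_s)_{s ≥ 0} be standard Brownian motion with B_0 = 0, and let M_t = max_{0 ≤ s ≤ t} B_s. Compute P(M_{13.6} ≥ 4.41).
P(M_{13.6} ≥ 4.41) = 2·P(B_{13.6} ≥ 4.41) = 2(1 − Φ(4.41/√13.6)) ≈ 0.2318

By the reflection principle for Brownian motion, P(M_t ≥ a) = 2 · P(B_t ≥ a) for a ≥ 0. Since B_t ~ N(0, t), P(B_t ≥ 4.41) = 1 − Φ(4.41/√t) = 1 − Φ(4.41/√13.6) = 1 − Φ(1.1958). So
  P(M_{13.6} ≥ 4.41) = 2(1 − Φ(1.1958)) ≈ 0.2318.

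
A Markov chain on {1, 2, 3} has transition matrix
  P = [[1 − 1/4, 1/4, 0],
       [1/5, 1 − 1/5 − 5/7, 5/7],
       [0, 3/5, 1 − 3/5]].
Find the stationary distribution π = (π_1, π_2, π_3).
π = (42/157, 105/314, 125/314)

This is a birth-death chain on three states, which satisfies detailed balance: π_1 · P_{12} = π_2 · P_{21} and π_2 · P_{23} = π_3 · P_{32}.
From π_1 · 1/4 = π_2 · 1/5: π_2/π_1 = (1/4)/(1/5) = 5/4.
From π_2 · 5/7 = π_3 · 3/5: π_3/π_2 = (5/7)/(3/5) = 25/21.
Take π_1 proportional to 1; then unnormalized π = (1, 5/4, 125/84). Normalize by dividing by the sum 157/42:
  π = (42/157, 105/314, 125/314).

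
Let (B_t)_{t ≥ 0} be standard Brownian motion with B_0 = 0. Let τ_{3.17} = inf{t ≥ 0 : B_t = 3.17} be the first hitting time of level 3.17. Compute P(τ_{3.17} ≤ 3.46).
P(τ_{3.17} ≤ 3.46) = 2(1 − Φ(3.17/√3.46)) = 2(1 − Φ(1.7042)) ≈ 0.0883

By the reflection principle for standard BM, P(τ_b ≤ t) = 2 · P(B_t ≥ b). Since B_t ~ N(0, t), P(B_t ≥ 3.17) = 1 − Φ(3.17/√t) = 1 − Φ(3.17/√3.46) = 1 − Φ(1.7042) ≈ 0.04417. Doubling: P(τ_{3.17} ≤ 3.46) ≈ 2 · 0.04417 = 0.08834 ≈ 0.0883.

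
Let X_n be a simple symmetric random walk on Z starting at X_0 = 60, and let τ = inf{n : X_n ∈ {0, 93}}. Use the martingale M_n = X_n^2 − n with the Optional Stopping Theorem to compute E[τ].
E[τ] = 1980

M_n = X_n^2 − n is a martingale (since E[X_{n+1}^2 | F_n] = X_n^2 + 1). By OST (τ has finite mean in a bounded region), E[M_τ] = E[M_0] = X_0^2 − 0 = 60^2 = 3600. Also E[M_τ] = E[X_τ^2] − E[τ]. The walk exits at 0 or 93, with P(hit 93 first) = 60/93, so E[X_τ^2] = 93^2 · 60/93 + 0 = 5580. Thus E[τ] = E[X_τ^2] − E[M_τ] = 5580 − 3600 = 1980 = 60(93 − 60) = 1980.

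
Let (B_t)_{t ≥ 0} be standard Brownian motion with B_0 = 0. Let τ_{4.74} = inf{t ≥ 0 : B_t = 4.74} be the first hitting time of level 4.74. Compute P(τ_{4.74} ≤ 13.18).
P(τ_{4.74} ≤ 13.18) = 2(1 − Φ(4.74/√13.18)) = 2(1 − Φ(1.3056)) ≈ 0.1917

By the reflection principle for standard BM, P(τ_b ≤ t) = 2 · P(B_t ≥ b). Since B_t ~ N(0, t), P(B_t ≥ 4.74) = 1 − Φ(4.74/√t) = 1 − Φ(4.74/√13.18) = 1 − Φ(1.3056) ≈ 0.09584. Doubling: P(τ_{4.74} ≤ 13.18) ≈ 2 · 0.09584 = 0.19168 ≈ 0.1917.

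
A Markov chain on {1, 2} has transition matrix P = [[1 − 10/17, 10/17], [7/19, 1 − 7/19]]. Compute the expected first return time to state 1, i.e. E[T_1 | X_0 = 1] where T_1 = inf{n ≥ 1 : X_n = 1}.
E[T_1 | X_0 = 1] = 1/π_1 = 309/119

For an irreducible recurrent Markov chain with stationary distribution π, E[T_i | X_0 = i] = 1/π_i (Kac's formula). Here π_1 = (7/19)/(10/17 + 7/19) = (7/19)/(309/323) = 119/309, so E[T_1 | X_0 = 1] = 1/π_1 = (10/17 + 7/19)/(7/19) = (309/323)/(7/19) = 309/119.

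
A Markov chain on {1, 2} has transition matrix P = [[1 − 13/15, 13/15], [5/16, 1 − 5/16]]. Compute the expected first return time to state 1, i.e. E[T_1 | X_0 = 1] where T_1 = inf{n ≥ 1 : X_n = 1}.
E[T_1 | X_0 = 1] = 1/π_1 = 283/75

For an irreducible recurrent Markov chain with stationary distribution π, E[T_i | X_0 = i] = 1/π_i (Kac's formula). Here π_1 = (5/16)/(13/15 + 5/16) = (5/16)/(283/240) = 75/283, so E[T_1 | X_0 = 1] = 1/π_1 = (13/15 + 5/16)/(5/16) = (283/240)/(5/16) = 283/75.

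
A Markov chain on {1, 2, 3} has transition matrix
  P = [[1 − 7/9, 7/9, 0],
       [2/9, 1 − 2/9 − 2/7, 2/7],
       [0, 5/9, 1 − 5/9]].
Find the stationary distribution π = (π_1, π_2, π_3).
π = (10/63, 5/9, 2/7)

This is a birth-death chain on three states, which satisfies detailed balance: π_1 · P_{12} = π_2 · P_{21} and π_2 · P_{23} = π_3 · P_{32}.
From π_1 · 7/9 = π_2 · 2/9: π_2/π_1 = (7/9)/(2/9) = 7/2.
From π_2 · 2/7 = π_3 · 5/9: π_3/π_2 = (2/7)/(5/9) = 18/35.
Take π_1 proportional to 1; then unnormalized π = (1, 7/2, 9/5). Normalize by dividing by the sum 63/10:
  π = (10/63, 5/9, 2/7).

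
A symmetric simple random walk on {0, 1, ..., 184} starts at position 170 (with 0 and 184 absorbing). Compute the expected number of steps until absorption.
E[τ | X_0 = 170] = 2380

Let v_k = E[τ | X_0 = k]. Boundary: v_0 = v_184 = 0. Recurrence: v_k = 1 + (v_{k-1} + v_{k+1})/2 for 1 ≤ k ≤ 183. The particular solution to v_k − (v_{k-1} + v_{k+1})/2 = 1 is v_k = −k^2. Adding homogeneous solution A + B k and matching boundaries gives v_k = k (184 − k). Substituting k = 170: v_170 = 170 · 14 = 2380.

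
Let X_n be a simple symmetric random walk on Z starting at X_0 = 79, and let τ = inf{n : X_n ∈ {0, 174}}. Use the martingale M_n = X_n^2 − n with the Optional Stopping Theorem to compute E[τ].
E[τ] = 7505

M_n = X_n^2 − n is a martingale (since E[X_{n+1}^2 | F_n] = X_n^2 + 1). By OST (τ has finite mean in a bounded region), E[M_τ] = E[M_0] = X_0^2 − 0 = 79^2 = 6241. Also E[M_τ] = E[X_τ^2] − E[τ]. The walk exits at 0 or 174, with P(hit 174 first) = 79/174, so E[X_τ^2] = 174^2 · 79/174 + 0 = 13746. Thus E[τ] = E[X_τ^2] − E[M_τ] = 13746 − 6241 = 7505 = 79(174 − 79) = 7505.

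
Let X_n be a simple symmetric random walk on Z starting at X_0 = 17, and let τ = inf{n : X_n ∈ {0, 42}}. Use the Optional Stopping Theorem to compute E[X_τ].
E[X_τ] = 17

X_n is a martingale and τ is a bounded-mean stopping time (indeed τ is finite a.s. with bounded expectation since the walk is in a bounded region). By the OST, E[X_τ] = E[X_0] = 17. Equivalently: E[X_τ] = 42 · P(hit 42 first) + 0 · P(hit 0 first) = 42 · (17/42) = 17.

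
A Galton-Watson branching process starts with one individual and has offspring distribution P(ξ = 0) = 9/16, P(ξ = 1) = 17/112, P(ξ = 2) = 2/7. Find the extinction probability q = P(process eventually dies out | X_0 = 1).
q = 1

Mean offspring μ = 0·9/16 + 1·17/112 + 2·2/7 = 81/112 ≤ 1. For μ ≤ 1 with offspring not concentrated at 1, the Galton-Watson process goes extinct almost surely, so q = 1.
(Algebraic check: The pgf is f(s) = 9/16 + 17/112·s + 2/7·s². The extinction probability q is the smallest fixed point of f in [0, 1]. Setting s = f(s):
  2/7·s² + (17/112 − 1)·s + 9/16 = 0
  2/7·s² − (9/16 + 2/7)·s + 9/16 = 0
which factors as (s − 1)·(2/7·s − 9/16) = 0, giving roots s = 1 and s = (9/16)/(2/7) = 63/32. Since 63/32 ≥ 1, the smallest root in [0, 1] is s = 1.)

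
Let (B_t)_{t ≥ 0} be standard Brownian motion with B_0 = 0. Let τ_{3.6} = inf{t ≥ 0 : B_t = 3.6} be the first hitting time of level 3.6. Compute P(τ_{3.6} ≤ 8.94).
P(τ_{3.6} ≤ 8.94) = 2(1 − Φ(3.6/√8.94)) = 2(1 − Φ(1.2040)) ≈ 0.2286

By the reflection principle for standard BM, P(τ_b ≤ t) = 2 · P(B_t ≥ b). Since B_t ~ N(0, t), P(B_t ≥ 3.6) = 1 − Φ(3.6/√t) = 1 − Φ(3.6/√8.94) = 1 − Φ(1.2040) ≈ 0.11429. Doubling: P(τ_{3.6} ≤ 8.94) ≈ 2 · 0.11429 = 0.22858 ≈ 0.2286.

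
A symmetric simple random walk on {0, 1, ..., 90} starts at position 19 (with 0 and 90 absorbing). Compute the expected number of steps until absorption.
E[τ | X_0 = 19] = 1349

Let v_k = E[τ | X_0 = k]. Boundary: v_0 = v_90 = 0. Recurrence: v_k = 1 + (v_{k-1} + v_{k+1})/2 for 1 ≤ k ≤ 89. The particular solution to v_k − (v_{k-1} + v_{k+1})/2 = 1 is v_k = −k^2. Adding homogeneous solution A + B k and matching boundaries gives v_k = k (90 − k). Substituting k = 19: v_19 = 19 · 71 = 1349.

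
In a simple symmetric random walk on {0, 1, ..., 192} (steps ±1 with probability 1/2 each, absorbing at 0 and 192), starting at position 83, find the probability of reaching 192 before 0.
P(hit 192 before 0) = 83/192

Let u_k = P(hit 192 before 0 | start at k). Then u_0 = 0, u_192 = 1, and u_k = u_{k-1}/2 + u_{k+1}/2 for 1 ≤ k ≤ 191. This harmonic recurrence is solved by u_k = k/192, giving u_83 = 83/192.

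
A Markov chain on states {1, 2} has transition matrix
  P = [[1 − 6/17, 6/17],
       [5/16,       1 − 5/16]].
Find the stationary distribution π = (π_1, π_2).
π_1 = 85/181, π_2 = 96/181

Solve πP = π with π_1 + π_2 = 1. From πP = π: π_1 · (1 − 6/17) + π_2 · 5/16 = π_1 ⇒ π_2 · 5/16 = π_1 · 6/17 ⇒ π_2/π_1 = (6/17)/(5/16) = 96/85. Together with π_1 + π_2 = 1:
  π_1 = (5/16)/(6/17 + 5/16) = (5/16)/(181/272) = 85/181,
  π_2 = (6/17)/(6/17 + 5/16) = (6/17)/(181/272) = 96/181.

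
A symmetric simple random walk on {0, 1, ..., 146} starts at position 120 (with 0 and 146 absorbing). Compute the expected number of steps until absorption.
E[τ | X_0 = 120] = 3120

Let v_k = E[τ | X_0 = k]. Boundary: v_0 = v_146 = 0. Recurrence: v_k = 1 + (v_{k-1} + v_{k+1})/2 for 1 ≤ k ≤ 145. The particular solution to v_k − (v_{k-1} + v_{k+1})/2 = 1 is v_k = −k^2. Adding homogeneous solution A + B k and matching boundaries gives v_k = k (146 − k). Substituting k = 120: v_120 = 120 · 26 = 3120.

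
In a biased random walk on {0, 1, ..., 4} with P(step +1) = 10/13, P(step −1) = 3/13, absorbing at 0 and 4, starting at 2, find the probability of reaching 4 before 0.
P(hit 4 before 0) = (1 − (3/10)^2) / (1 − (3/10)^4) = 100/109

Let u_k denote P(reach 4 before 0 | start at k). Boundary: u_0 = 0, u_4 = 1. Recurrence: u_k = 10/13·u_{k+1} + 3/13·u_{k-1} for 1 ≤ k ≤ 3. Try u_k = A + B·r^k with r = q/p = (3/13)/(10/13) = 3/10. Substitution satisfies the recurrence; boundary conditions give:
  u_k = (1 − r^k) / (1 − r^N) = (1 − (3/10)^2) / (1 − (3/10)^4) = 100/109.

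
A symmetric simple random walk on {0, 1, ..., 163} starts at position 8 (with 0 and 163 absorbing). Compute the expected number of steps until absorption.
E[τ | X_0 = 8] = 1240

Let v_k = E[τ | X_0 = k]. Boundary: v_0 = v_163 = 0. Recurrence: v_k = 1 + (v_{k-1} + v_{k+1})/2 for 1 ≤ k ≤ 162. The particular solution to v_k − (v_{k-1} + v_{k+1})/2 = 1 is v_k = −k^2. Adding homogeneous solution A + B k and matching boundaries gives v_k = k (163 − k). Substituting k = 8: v_8 = 8 · 155 = 1240.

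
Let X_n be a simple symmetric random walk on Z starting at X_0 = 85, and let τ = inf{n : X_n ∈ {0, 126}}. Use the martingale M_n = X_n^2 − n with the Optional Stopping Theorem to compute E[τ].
E[τ] = 3485

M_n = X_n^2 − n is a martingale (since E[X_{n+1}^2 | F_n] = X_n^2 + 1). By OST (τ has finite mean in a bounded region), E[M_τ] = E[M_0] = X_0^2 − 0 = 85^2 = 7225. Also E[M_τ] = E[X_τ^2] − E[τ]. The walk exits at 0 or 126, with P(hit 126 first) = 85/126, so E[X_τ^2] = 126^2 · 85/126 + 0 = 10710. Thus E[τ] = E[X_τ^2] − E[M_τ] = 10710 − 7225 = 3485 = 85(126 − 85) = 3485.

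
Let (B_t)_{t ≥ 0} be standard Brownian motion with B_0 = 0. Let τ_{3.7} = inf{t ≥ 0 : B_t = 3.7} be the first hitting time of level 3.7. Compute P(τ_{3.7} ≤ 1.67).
P(τ_{3.7} ≤ 1.67) = 2(1 − Φ(3.7/√1.67)) = 2(1 − Φ(2.8631)) ≈ 0.0042

By the reflection principle for standard BM, P(τ_b ≤ t) = 2 · P(B_t ≥ b). Since B_t ~ N(0, t), P(B_t ≥ 3.7) = 1 − Φ(3.7/√t) = 1 − Φ(3.7/√1.67) = 1 − Φ(2.8631) ≈ 0.00210. Doubling: P(τ_{3.7} ≤ 1.67) ≈ 2 · 0.00210 = 0.00420 ≈ 0.0042.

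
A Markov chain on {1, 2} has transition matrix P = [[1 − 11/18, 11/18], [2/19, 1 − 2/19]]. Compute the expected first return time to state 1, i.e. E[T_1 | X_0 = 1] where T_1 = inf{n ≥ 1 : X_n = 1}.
E[T_1 | X_0 = 1] = 1/π_1 = 245/36

For an irreducible recurrent Markov chain with stationary distribution π, E[T_i | X_0 = i] = 1/π_i (Kac's formula). Here π_1 = (2/19)/(11/18 + 2/19) = (2/19)/(245/342) = 36/245, so E[T_1 | X_0 = 1] = 1/π_1 = (11/18 + 2/19)/(2/19) = (245/342)/(2/19) = 245/36.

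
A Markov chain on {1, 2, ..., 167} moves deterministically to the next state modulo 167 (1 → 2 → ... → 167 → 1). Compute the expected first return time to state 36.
E[T_36 | X_0 = 36] = 167

The chain cycles deterministically, so starting at state 36 it returns in exactly 167 steps. Equivalently, the stationary distribution is uniform π_j = 1/167 for every state j, so by Kac's formula E[T_36] = 1/π_36 = 167.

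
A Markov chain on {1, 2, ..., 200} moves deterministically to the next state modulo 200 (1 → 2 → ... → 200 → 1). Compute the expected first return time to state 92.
E[T_92 | X_0 = 92] = 200

The chain cycles deterministically, so starting at state 92 it returns in exactly 200 steps. Equivalently, the stationary distribution is uniform π_j = 1/200 for every state j, so by Kac's formula E[T_92] = 1/π_92 = 200.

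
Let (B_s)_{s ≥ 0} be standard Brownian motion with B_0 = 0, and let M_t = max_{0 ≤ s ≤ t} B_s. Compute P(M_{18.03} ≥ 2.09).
P(M_{18.03} ≥ 2.09) = 2·P(B_{18.03} ≥ 2.09) = 2(1 − Φ(2.09/√18.03)) ≈ 0.6226

By the reflection principle for Brownian motion, P(M_t ≥ a) = 2 · P(B_t ≥ a) for a ≥ 0. Since B_t ~ N(0, t), P(B_t ≥ 2.09) = 1 − Φ(2.09/√t) = 1 − Φ(2.09/√18.03) = 1 − Φ(0.4922). So
  P(M_{18.03} ≥ 2.09) = 2(1 − Φ(0.4922)) ≈ 0.6226.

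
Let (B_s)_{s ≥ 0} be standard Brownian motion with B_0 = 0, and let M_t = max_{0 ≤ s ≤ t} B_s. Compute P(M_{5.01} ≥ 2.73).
P(M_{5.01} ≥ 2.73) = 2·P(B_{5.01} ≥ 2.73) = 2(1 − Φ(2.73/√5.01)) ≈ 0.2226

By the reflection principle for Brownian motion, P(M_t ≥ a) = 2 · P(B_t ≥ a) for a ≥ 0. Since B_t ~ N(0, t), P(B_t ≥ 2.73) = 1 − Φ(2.73/√t) = 1 − Φ(2.73/√5.01) = 1 − Φ(1.2197). So
  P(M_{5.01} ≥ 2.73) = 2(1 − Φ(1.2197)) ≈ 0.2226.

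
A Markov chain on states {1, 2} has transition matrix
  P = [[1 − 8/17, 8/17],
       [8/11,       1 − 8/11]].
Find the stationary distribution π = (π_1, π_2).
π_1 = 17/28, π_2 = 11/28

Solve πP = π with π_1 + π_2 = 1. From πP = π: π_1 · (1 − 8/17) + π_2 · 8/11 = π_1 ⇒ π_2 · 8/11 = π_1 · 8/17 ⇒ π_2/π_1 = (8/17)/(8/11) = 11/17. Together with π_1 + π_2 = 1:
  π_1 = (8/11)/(8/17 + 8/11) = (8/11)/(224/187) = 17/28,
  π_2 = (8/17)/(8/17 + 8/11) = (8/17)/(224/187) = 11/28.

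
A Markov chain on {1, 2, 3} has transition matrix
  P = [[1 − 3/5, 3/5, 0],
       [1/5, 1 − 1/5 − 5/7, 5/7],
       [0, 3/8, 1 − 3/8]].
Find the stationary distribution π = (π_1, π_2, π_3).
π = (7/68, 21/68, 10/17)

This is a birth-death chain on three states, which satisfies detailed balance: π_1 · P_{12} = π_2 · P_{21} and π_2 · P_{23} = π_3 · P_{32}.
From π_1 · 3/5 = π_2 · 1/5: π_2/π_1 = (3/5)/(1/5) = 3.
From π_2 · 5/7 = π_3 · 3/8: π_3/π_2 = (5/7)/(3/8) = 40/21.
Take π_1 proportional to 1; then unnormalized π = (1, 3, 40/7). Normalize by dividing by the sum 68/7:
  π = (7/68, 21/68, 10/17).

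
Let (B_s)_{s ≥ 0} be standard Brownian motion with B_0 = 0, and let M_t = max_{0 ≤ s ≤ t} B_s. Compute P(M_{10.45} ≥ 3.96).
P(M_{10.45} ≥ 3.96) = 2·P(B_{10.45} ≥ 3.96) = 2(1 − Φ(3.96/√10.45)) ≈ 0.2206

By the reflection principle for Brownian motion, P(M_t ≥ a) = 2 · P(B_t ≥ a) for a ≥ 0. Since B_t ~ N(0, t), P(B_t ≥ 3.96) = 1 − Φ(3.96/√t) = 1 − Φ(3.96/√10.45) = 1 − Φ(1.2250). So
  P(M_{10.45} ≥ 3.96) = 2(1 − Φ(1.2250)) ≈ 0.2206.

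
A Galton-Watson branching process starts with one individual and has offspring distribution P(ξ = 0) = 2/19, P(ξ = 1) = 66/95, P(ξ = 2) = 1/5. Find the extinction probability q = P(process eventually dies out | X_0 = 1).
q = 10/19

The pgf is f(s) = 2/19 + 66/95·s + 1/5·s². The extinction probability q is the smallest fixed point of f in [0, 1]. Setting s = f(s):
  1/5·s² + (66/95 − 1)·s + 2/19 = 0
  1/5·s² − (2/19 + 1/5)·s + 2/19 = 0
which factors as (s − 1)·(1/5·s − 2/19) = 0, giving roots s = 1 and s = (2/19)/(1/5) = 10/19.
Mean offspring μ = 66/95 + 2·1/5 = 104/95 > 1 (supercritical), so q < 1. The extinction probability is the smaller root: q = (2/19)/(1/5) = 10/19.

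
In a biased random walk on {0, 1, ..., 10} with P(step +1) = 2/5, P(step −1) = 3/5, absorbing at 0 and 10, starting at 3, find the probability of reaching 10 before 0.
P(hit 10 before 0) = (1 − (3/2)^3) / (1 − (3/2)^10) = 2432/58025

Let u_k denote P(reach 10 before 0 | start at k). Boundary: u_0 = 0, u_10 = 1. Recurrence: u_k = 2/5·u_{k+1} + 3/5·u_{k-1} for 1 ≤ k ≤ 9. Try u_k = A + B·r^k with r = q/p = (3/5)/(2/5) = 3/2. Substitution satisfies the recurrence; boundary conditions give:
  u_k = (1 − r^k) / (1 − r^N) = (1 − (3/2)^3) / (1 − (3/2)^10) = 2432/58025.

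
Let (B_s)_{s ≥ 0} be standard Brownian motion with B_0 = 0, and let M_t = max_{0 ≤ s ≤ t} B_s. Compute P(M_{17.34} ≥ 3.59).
P(M_{17.34} ≥ 3.59) = 2·P(B_{17.34} ≥ 3.59) = 2(1 − Φ(3.59/√17.34)) ≈ 0.3886

By the reflection principle for Brownian motion, P(M_t ≥ a) = 2 · P(B_t ≥ a) for a ≥ 0. Since B_t ~ N(0, t), P(B_t ≥ 3.59) = 1 − Φ(3.59/√t) = 1 − Φ(3.59/√17.34) = 1 − Φ(0.8621). So
  P(M_{17.34} ≥ 3.59) = 2(1 − Φ(0.8621)) ≈ 0.3886.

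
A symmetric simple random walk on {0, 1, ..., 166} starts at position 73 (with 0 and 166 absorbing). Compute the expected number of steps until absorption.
E[τ | X_0 = 73] = 6789

Let v_k = E[τ | X_0 = k]. Boundary: v_0 = v_166 = 0. Recurrence: v_k = 1 + (v_{k-1} + v_{k+1})/2 for 1 ≤ k ≤ 165. The particular solution to v_k − (v_{k-1} + v_{k+1})/2 = 1 is v_k = −k^2. Adding homogeneous solution A + B k and matching boundaries gives v_k = k (166 − k). Substituting k = 73: v_73 = 73 · 93 = 6789.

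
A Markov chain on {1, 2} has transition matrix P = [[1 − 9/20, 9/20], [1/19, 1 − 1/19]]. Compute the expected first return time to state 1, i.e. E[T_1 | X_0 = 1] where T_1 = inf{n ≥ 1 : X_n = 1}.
E[T_1 | X_0 = 1] = 1/π_1 = 191/20

For an irreducible recurrent Markov chain with stationary distribution π, E[T_i | X_0 = i] = 1/π_i (Kac's formula). Here π_1 = (1/19)/(9/20 + 1/19) = (1/19)/(191/380) = 20/191, so E[T_1 | X_0 = 1] = 1/π_1 = (9/20 + 1/19)/(1/19) = (191/380)/(1/19) = 191/20.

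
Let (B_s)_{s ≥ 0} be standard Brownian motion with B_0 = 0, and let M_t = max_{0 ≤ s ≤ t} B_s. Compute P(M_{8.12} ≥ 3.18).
P(M_{8.12} ≥ 3.18) = 2·P(B_{8.12} ≥ 3.18) = 2(1 − Φ(3.18/√8.12)) ≈ 0.2644

By the reflection principle for Brownian motion, P(M_t ≥ a) = 2 · P(B_t ≥ a) for a ≥ 0. Since B_t ~ N(0, t), P(B_t ≥ 3.18) = 1 − Φ(3.18/√t) = 1 − Φ(3.18/√8.12) = 1 − Φ(1.1160). So
  P(M_{8.12} ≥ 3.18) = 2(1 − Φ(1.1160)) ≈ 0.2644.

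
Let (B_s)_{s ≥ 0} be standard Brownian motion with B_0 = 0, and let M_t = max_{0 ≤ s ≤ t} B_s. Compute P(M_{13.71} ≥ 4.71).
P(M_{13.71} ≥ 4.71) = 2·P(B_{13.71} ≥ 4.71) = 2(1 − Φ(4.71/√13.71)) ≈ 0.2034

By the reflection principle for Brownian motion, P(M_t ≥ a) = 2 · P(B_t ≥ a) for a ≥ 0. Since B_t ~ N(0, t), P(B_t ≥ 4.71) = 1 − Φ(4.71/√t) = 1 − Φ(4.71/√13.71) = 1 − Φ(1.2720). So
  P(M_{13.71} ≥ 4.71) = 2(1 − Φ(1.2720)) ≈ 0.2034.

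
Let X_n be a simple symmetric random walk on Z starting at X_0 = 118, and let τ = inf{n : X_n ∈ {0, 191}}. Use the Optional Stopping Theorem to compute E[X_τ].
E[X_τ] = 118

X_n is a martingale and τ is a bounded-mean stopping time (indeed τ is finite a.s. with bounded expectation since the walk is in a bounded region). By the OST, E[X_τ] = E[X_0] = 118. Equivalently: E[X_τ] = 191 · P(hit 191 first) + 0 · P(hit 0 first) = 191 · (118/191) = 118.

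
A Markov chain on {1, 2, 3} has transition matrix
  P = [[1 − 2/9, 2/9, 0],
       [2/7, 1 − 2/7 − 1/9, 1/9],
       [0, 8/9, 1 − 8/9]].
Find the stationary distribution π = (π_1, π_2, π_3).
π = (8/15, 56/135, 7/135)

This is a birth-death chain on three states, which satisfies detailed balance: π_1 · P_{12} = π_2 · P_{21} and π_2 · P_{23} = π_3 · P_{32}.
From π_1 · 2/9 = π_2 · 2/7: π_2/π_1 = (2/9)/(2/7) = 7/9.
From π_2 · 1/9 = π_3 · 8/9: π_3/π_2 = (1/9)/(8/9) = 1/8.
Take π_1 proportional to 1; then unnormalized π = (1, 7/9, 7/72). Normalize by dividing by the sum 15/8:
  π = (8/15, 56/135, 7/135).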